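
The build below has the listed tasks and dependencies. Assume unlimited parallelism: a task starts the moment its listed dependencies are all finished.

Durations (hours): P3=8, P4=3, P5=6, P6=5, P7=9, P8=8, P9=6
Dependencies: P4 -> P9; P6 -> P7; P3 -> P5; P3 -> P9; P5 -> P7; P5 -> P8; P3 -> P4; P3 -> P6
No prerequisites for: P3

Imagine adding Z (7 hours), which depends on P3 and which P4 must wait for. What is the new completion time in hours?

24

Originally the schedule takes 23 hours.
With Z inserted, P4 now waits for max(P3, Z).
New critical path: P3→Z→P4→P9 = 8+7+3+6 = 24 ⇒ 24 hours.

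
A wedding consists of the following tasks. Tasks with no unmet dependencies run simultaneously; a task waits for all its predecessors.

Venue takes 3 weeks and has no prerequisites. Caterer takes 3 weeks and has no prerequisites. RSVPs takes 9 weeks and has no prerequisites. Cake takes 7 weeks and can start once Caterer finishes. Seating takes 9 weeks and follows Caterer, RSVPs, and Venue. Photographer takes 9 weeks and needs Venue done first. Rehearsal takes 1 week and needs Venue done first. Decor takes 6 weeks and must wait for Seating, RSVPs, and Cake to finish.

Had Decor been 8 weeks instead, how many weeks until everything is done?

The binding path is RSVPs→Seating→Decor = 9+9+6 = 24; finish at 24 weeks.
Decor is on the critical path; changing it to 8 makes that path 26 weeks.
The critical path is still RSVPs→Seating→Decor; finish is now 26 weeks.

26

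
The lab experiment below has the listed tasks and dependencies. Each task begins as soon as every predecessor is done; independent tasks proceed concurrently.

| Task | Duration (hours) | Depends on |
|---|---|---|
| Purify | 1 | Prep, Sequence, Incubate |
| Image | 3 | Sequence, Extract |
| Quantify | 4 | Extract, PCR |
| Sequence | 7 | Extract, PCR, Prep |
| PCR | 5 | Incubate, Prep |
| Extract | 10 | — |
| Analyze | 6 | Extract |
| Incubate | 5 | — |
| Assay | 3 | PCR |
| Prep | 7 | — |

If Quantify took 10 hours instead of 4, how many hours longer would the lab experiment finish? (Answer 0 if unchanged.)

0

Baseline: Prep→PCR→Sequence→Image = 7+5+7+3 = 22 → 22 hours.
The longest path through Quantify is only 16 hours, so Quantify has float 6.
The critical path is still Prep→PCR→Sequence→Image; finish is now 22 hours.
Change in finish: 22 − 22 = +0 hours.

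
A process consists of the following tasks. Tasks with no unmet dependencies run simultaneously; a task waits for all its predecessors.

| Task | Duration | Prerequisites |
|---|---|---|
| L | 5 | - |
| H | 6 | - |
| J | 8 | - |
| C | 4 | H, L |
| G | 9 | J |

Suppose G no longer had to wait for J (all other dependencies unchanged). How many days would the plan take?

Original critical path: J→G = 8+9 = 17 ⇒ 17 days.
Without J→G, G's earliest start moves from 8 to 0.
New critical path: H→C = 6+4 = 10 ⇒ 10 days.

10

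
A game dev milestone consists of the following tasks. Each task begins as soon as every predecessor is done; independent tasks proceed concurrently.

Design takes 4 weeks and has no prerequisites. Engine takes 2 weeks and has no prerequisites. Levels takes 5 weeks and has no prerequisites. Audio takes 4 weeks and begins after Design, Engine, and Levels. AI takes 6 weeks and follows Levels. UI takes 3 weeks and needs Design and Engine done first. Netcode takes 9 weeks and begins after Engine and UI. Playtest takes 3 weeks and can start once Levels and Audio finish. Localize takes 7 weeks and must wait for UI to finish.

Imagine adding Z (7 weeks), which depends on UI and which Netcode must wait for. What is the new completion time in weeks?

23

Originally the game dev milestone takes 16 weeks.
With Z inserted, Netcode now waits for max(Engine, UI, Z).
New critical path: Design→UI→Z→Netcode = 4+3+7+9 = 23 ⇒ 23 weeks.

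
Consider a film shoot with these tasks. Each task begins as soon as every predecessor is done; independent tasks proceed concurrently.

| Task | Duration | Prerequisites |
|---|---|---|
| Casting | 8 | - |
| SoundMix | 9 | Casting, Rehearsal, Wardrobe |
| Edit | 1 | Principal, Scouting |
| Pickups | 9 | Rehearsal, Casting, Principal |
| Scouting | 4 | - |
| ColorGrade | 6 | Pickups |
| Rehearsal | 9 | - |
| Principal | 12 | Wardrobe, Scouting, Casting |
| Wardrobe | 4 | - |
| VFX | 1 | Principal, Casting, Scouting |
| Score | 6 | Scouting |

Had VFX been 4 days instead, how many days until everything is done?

Baseline: Casting→Principal→Pickups→ColorGrade = 8+12+9+6 = 35 → 35 days.
VFX has 14 days of float (longest path through it is 21).
No other chain overtakes it, so the finish is 35 days.

35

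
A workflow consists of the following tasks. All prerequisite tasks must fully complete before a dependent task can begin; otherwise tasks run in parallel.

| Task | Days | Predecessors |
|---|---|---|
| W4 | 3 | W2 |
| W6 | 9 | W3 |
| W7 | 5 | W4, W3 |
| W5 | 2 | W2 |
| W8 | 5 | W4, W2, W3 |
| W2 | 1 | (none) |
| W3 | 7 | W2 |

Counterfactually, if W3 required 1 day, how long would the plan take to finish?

11

Critical path before the change: W2→W3→W6 = 1+7+9 = 17 giving 17 days.
Since W3 is critical, the -6 change carries straight to that chain (now 11 days).
The critical path is still W2→W3→W6; finish is now 11 days.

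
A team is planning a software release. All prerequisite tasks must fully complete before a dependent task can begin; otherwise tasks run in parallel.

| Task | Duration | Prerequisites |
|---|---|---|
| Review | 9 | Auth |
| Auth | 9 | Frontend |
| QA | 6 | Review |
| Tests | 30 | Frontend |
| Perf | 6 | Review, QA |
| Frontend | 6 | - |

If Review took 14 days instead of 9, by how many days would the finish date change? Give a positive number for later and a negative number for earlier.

Actual critical path: Frontend→Auth→Review→QA→Perf = 6+9+9+6+6 = 36 ⇒ 36 days.
Review lies on that path, so at 14 days the path becomes 41 days.
The critical path is still Frontend→Auth→Review→QA→Perf; finish is now 41 days.
Change in finish: 41 − 36 = +5 days.

5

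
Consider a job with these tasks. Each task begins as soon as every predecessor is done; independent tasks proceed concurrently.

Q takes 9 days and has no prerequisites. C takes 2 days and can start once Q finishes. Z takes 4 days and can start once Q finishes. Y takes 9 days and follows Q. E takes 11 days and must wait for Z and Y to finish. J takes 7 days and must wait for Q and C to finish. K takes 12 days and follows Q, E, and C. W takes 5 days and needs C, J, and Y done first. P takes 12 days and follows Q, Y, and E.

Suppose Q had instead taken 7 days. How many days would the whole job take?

39

As given, the longest chain is Q→Y→E→K = 9+9+11+12 = 41, so the finish is 41 days.
Q is on the critical path; changing it to 7 makes that path 39 days.
That remains the longest chain; total 39 days.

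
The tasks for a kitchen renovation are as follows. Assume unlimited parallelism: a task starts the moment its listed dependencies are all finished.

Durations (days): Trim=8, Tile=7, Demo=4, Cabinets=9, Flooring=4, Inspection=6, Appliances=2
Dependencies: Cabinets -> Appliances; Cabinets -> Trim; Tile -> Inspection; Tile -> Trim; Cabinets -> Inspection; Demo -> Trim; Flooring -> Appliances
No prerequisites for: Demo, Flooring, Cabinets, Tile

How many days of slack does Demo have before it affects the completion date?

5

The longest chain is Cabinets→Trim = 9+8 = 17; overall finish 17 days.
Demo finishes as early as 4 and must finish by 9.
Float = 17 − 12 = 5.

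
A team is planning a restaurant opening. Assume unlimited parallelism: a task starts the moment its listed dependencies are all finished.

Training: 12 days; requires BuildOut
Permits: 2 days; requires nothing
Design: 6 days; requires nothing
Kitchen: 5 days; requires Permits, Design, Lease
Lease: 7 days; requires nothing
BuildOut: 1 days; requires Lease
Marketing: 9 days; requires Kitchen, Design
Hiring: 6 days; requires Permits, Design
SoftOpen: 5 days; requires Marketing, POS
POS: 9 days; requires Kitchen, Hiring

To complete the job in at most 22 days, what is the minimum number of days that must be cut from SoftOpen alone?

Current finish: 26 days; target: 22.
SoftOpen is on every critical path, so each day cut from SoftOpen cuts the finish by one (this holds down to a finish of 22).
Need 26 − 22 = 4 days off SoftOpen → SoftOpen becomes 1 day, finish becomes 22.

4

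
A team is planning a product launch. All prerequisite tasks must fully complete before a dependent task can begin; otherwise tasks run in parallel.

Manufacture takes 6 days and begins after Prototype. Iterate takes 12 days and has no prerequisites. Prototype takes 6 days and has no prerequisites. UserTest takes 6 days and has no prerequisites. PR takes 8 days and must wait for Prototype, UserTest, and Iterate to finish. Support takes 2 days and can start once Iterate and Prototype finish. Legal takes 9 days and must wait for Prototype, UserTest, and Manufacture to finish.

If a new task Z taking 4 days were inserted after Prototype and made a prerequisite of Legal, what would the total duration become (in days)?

21

Originally the plan takes 21 days.
With Z inserted, Legal now waits for max(Prototype, UserTest, Manufacture, Z).
New critical path: Prototype→Manufacture→Legal = 6+6+9 = 21 ⇒ 21 days.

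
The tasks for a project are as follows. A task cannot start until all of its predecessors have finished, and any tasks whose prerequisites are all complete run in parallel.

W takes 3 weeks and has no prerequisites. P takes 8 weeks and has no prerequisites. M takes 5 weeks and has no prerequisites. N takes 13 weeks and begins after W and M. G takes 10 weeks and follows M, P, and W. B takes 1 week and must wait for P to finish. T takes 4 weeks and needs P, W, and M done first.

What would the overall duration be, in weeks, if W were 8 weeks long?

Actual critical path: P→G = 8+10 = 18 ⇒ 18 weeks.
The longest path through W is only 16 weeks, so W has float 2.
Now W→N = 8+13 = 21 is longest, so the finish becomes 21 weeks.

21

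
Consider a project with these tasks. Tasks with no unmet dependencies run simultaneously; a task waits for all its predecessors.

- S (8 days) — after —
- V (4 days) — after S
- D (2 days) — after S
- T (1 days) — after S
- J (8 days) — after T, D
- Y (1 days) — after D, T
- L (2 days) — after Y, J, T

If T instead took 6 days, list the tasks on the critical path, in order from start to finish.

S, T, J, L

Baseline: S→D→J→L = 8+2+8+2 = 20 → 20 days.
The longest path through T is only 19 days, so T has float 1.
New critical path: S→T→J→L = 8+6+8+2 = 24 ⇒ 24 days.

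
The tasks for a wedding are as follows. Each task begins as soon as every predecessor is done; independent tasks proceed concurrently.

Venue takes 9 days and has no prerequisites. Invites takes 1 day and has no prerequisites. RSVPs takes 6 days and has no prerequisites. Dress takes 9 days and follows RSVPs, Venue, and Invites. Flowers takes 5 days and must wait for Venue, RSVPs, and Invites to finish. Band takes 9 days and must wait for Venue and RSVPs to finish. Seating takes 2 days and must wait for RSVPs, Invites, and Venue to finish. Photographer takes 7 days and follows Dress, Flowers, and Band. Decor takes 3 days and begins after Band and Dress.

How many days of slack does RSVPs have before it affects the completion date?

The longest chain is Venue→Dress→Photographer = 9+9+7 = 25; overall finish 25 days.
Longest path through RSVPs: 22 days (earliest finish 6, latest finish 9).
Float = 25 − 22 = 3.

3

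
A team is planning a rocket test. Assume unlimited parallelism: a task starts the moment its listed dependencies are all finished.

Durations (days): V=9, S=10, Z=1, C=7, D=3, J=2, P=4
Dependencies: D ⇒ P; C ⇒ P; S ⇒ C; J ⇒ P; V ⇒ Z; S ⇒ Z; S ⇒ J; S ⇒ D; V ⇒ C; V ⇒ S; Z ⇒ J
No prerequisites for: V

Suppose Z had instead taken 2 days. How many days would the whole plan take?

30

The binding path is V→S→C→P = 9+10+7+4 = 30; finish at 30 days.
The longest path through Z is only 26 days, so Z has float 4.
No other chain overtakes it, so the finish is 30 days.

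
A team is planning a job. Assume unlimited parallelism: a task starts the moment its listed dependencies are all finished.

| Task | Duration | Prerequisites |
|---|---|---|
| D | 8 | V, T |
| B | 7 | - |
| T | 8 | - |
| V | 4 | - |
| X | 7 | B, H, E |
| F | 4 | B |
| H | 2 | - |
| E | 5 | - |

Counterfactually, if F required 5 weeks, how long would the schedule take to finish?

As given, the longest chain is T→D = 8+8 = 16, so the finish is 16 weeks.
F has 5 weeks of float (longest path through it is 11).
No other chain overtakes it, so the finish is 16 weeks.

16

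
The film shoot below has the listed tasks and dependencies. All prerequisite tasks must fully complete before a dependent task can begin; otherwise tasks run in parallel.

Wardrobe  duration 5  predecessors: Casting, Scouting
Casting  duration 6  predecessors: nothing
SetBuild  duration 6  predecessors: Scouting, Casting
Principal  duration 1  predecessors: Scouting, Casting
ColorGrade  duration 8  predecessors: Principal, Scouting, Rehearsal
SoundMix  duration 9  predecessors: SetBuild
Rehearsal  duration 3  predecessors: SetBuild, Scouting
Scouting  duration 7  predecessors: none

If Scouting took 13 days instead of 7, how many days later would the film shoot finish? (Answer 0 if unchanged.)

Critical path before the change: Scouting→SetBuild→Rehearsal→ColorGrade = 7+6+3+8 = 24 giving 24 days.
Scouting is on the critical path; changing it to 13 makes that path 30 days.
No other chain overtakes it, so the finish is 30 days.
Change in finish: 30 − 24 = +6 days.

6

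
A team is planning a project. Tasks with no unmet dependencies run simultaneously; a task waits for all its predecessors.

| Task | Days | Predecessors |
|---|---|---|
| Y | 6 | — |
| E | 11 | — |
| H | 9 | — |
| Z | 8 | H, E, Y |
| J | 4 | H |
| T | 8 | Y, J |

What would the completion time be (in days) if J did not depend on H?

Before: longest chain H→J→T = 9+4+8 = 21, finish 21.
Without H→J, J's earliest start moves from 9 to 0.
After: E→Z = 11+8 = 19 → 19 days.

19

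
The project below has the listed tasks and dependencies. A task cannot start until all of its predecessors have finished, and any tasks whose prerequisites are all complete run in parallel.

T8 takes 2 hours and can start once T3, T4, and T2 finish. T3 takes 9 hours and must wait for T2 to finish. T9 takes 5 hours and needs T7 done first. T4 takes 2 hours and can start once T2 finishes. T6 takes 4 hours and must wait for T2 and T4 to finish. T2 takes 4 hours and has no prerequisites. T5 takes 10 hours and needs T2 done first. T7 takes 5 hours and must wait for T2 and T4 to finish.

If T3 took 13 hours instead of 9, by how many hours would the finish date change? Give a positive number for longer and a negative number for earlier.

3

Actual critical path: T2→T4→T7→T9 = 4+2+5+5 = 16 ⇒ 16 hours.
The longest path through T3 is only 15 hours, so T3 has float 1.
Now T2→T3→T8 = 4+13+2 = 19 is longest, so the finish becomes 19 hours.
Change in finish: 19 − 16 = +3 hours.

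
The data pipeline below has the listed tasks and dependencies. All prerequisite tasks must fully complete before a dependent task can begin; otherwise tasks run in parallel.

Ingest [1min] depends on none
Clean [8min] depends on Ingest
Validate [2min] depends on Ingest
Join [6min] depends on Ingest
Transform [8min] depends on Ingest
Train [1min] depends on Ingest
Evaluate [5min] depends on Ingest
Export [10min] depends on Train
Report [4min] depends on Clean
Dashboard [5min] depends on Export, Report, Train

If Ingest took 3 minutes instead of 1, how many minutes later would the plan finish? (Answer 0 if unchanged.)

2

The binding path is Ingest→Clean→Report→Dashboard = 1+8+4+5 = 18; finish at 18 minutes.
Since Ingest is critical, the +2 change carries straight to that chain (now 20 minutes).
No other chain overtakes it, so the finish is 20 minutes.
Change in finish: 20 − 18 = +2 minutes.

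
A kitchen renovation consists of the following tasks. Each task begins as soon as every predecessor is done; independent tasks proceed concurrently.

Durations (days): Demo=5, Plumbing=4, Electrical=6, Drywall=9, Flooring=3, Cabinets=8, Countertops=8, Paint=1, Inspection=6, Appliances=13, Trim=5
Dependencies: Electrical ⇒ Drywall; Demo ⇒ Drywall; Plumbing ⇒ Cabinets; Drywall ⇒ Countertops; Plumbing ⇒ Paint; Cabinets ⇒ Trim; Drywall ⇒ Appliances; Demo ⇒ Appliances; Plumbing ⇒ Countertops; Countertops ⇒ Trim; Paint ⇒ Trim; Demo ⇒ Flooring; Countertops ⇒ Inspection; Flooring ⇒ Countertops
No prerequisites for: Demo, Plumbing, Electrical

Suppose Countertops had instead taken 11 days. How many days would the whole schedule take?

As given, the longest chain is Electrical→Drywall→Countertops→Inspection = 6+9+8+6 = 29, so the finish is 29 days.
Countertops lies on that path, so at 11 days the path becomes 32 days.
The critical path is still Electrical→Drywall→Countertops→Inspection; finish is now 32 days.

32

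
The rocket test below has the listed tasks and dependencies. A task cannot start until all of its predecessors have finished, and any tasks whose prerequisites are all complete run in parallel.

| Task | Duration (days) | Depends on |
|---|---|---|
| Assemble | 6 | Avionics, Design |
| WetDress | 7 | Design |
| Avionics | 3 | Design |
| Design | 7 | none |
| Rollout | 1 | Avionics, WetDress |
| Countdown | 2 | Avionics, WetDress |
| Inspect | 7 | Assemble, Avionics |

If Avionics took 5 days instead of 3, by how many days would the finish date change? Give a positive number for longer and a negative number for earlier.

2

Actual critical path: Design→Avionics→Assemble→Inspect = 7+3+6+7 = 23 ⇒ 23 days.
Since Avionics is critical, the +2 change carries straight to that chain (now 25 days).
The critical path is still Design→Avionics→Assemble→Inspect; finish is now 25 days.
Change in finish: 25 − 23 = +2 days.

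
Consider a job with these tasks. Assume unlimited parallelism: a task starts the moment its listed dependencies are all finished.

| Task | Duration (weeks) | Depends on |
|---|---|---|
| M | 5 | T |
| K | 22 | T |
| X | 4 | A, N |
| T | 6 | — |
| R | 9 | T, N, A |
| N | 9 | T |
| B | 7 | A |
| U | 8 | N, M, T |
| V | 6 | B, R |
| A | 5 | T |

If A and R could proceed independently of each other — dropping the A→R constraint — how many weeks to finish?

With the dependency in place, T→N→R→V = 6+9+9+6 = 30 sets the finish at 30 weeks.
Dropping A→R doesn't change R's earliest start (15); another predecessor still binds.
New critical path: T→N→R→V = 6+9+9+6 = 30 ⇒ 30 weeks.

30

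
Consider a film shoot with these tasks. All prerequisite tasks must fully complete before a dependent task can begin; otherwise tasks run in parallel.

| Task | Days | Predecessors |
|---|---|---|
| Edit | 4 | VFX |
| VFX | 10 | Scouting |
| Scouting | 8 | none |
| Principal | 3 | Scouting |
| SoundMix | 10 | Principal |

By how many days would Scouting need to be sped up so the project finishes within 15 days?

Current finish: 22 days; target: 15.
Scouting is on every critical path, so each day cut from Scouting cuts the finish by one (this holds down to a finish of 15).
Need 22 − 15 = 7 days off Scouting → Scouting becomes 1 day, finish becomes 15.

7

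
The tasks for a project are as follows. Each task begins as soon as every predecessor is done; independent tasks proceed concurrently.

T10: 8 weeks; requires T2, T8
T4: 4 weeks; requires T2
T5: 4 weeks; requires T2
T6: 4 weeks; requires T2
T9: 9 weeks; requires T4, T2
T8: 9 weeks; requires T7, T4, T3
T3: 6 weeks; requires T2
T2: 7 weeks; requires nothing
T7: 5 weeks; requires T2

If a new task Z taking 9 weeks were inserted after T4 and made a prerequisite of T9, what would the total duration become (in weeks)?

Originally the project takes 30 weeks.
With Z inserted, T9 now waits for max(T4, T2, Z).
New critical path: T2→T3→T8→T10 = 7+6+9+8 = 30 ⇒ 30 weeks.

30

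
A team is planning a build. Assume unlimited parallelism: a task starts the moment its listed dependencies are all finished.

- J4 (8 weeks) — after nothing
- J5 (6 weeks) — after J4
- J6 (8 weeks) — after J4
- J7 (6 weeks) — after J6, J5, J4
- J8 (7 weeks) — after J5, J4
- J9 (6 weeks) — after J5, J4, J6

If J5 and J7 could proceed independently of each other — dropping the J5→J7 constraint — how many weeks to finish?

With the dependency in place, J4→J6→J7 = 8+8+6 = 22 sets the finish at 22 weeks.
Dropping J5→J7 doesn't change J7's earliest start (16); another predecessor still binds.
After: J4→J6→J7 = 8+8+6 = 22 → 22 weeks.

22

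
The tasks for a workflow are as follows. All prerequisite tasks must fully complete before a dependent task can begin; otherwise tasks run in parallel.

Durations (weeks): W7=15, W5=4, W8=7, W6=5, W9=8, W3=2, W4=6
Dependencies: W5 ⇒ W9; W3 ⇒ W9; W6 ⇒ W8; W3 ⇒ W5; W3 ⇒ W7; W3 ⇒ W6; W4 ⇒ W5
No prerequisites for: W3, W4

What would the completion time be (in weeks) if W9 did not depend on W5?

17

With the dependency in place, W4→W5→W9 = 6+4+8 = 18 sets the finish at 18 weeks.
Without W5→W9, W9's earliest start moves from 10 to 2.
New critical path: W3→W7 = 2+15 = 17 ⇒ 17 weeks.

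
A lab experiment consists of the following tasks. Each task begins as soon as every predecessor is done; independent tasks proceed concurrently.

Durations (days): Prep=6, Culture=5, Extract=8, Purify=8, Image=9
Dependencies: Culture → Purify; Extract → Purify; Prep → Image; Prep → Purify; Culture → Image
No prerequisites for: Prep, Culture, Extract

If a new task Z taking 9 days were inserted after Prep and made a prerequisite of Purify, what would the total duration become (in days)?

Originally the job takes 16 days.
With Z inserted, Purify now waits for max(Culture, Extract, Prep, Z).
New critical path: Prep→Z→Purify = 6+9+8 = 23 ⇒ 23 days.

23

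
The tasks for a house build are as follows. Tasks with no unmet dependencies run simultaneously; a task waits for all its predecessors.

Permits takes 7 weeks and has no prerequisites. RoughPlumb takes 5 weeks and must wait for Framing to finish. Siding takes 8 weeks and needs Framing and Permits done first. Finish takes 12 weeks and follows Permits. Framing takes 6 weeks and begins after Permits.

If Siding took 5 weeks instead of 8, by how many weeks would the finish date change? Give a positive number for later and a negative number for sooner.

-2

As given, the longest chain is Permits→Framing→Siding = 7+6+8 = 21, so the finish is 21 weeks.
Siding lies on that path, so at 5 weeks the path becomes 18 weeks.
Now Permits→Finish = 7+12 = 19 is longest, so the finish becomes 19 weeks.
Change in finish: 19 − 21 = -2 weeks.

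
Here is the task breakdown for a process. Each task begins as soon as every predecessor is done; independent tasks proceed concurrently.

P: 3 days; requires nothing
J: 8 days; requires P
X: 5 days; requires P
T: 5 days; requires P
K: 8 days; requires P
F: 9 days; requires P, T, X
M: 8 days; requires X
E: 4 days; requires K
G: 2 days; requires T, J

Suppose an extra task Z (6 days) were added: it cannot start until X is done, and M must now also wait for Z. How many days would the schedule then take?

22

Originally the schedule takes 17 days.
With Z inserted, M now waits for max(X, Z).
New critical path: P→X→Z→M = 3+5+6+8 = 22 ⇒ 22 days.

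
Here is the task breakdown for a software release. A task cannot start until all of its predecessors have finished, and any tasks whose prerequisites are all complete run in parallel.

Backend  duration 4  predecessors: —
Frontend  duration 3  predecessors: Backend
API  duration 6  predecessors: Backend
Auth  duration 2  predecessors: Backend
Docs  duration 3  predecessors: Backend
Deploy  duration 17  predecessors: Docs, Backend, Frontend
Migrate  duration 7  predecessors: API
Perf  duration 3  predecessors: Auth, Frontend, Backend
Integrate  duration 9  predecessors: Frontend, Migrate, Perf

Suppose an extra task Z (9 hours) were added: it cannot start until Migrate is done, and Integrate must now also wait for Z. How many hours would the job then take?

35

Originally the job takes 26 hours.
With Z inserted, Integrate now waits for max(Frontend, Migrate, Perf, Z).
New critical path: Backend→API→Migrate→Z→Integrate = 4+6+7+9+9 = 35 ⇒ 35 hours.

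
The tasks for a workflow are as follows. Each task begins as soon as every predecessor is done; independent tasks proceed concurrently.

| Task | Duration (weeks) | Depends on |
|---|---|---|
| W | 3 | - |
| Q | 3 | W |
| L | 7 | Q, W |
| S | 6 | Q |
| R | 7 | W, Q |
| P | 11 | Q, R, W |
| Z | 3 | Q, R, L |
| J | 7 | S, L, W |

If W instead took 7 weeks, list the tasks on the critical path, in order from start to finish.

The binding path is W→Q→R→P = 3+3+7+11 = 24; finish at 24 weeks.
W is on the critical path; changing it to 7 makes that path 28 weeks.
The critical path is still W→Q→R→P; finish is now 28 weeks.

W, Q, R, P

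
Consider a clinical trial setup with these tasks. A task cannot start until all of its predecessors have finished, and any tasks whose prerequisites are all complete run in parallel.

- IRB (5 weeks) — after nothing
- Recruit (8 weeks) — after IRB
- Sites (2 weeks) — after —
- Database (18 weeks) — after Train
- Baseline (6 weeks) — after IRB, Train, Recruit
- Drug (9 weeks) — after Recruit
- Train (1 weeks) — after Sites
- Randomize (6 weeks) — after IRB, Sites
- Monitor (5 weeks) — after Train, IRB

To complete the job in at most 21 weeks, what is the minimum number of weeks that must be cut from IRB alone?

1

Current finish: 22 weeks; target: 21.
IRB is on every critical path, so each week cut from IRB cuts the finish by one (this holds down to a finish of 21).
Need 22 − 21 = 1 week off IRB → IRB becomes 4 weeks, finish becomes 21.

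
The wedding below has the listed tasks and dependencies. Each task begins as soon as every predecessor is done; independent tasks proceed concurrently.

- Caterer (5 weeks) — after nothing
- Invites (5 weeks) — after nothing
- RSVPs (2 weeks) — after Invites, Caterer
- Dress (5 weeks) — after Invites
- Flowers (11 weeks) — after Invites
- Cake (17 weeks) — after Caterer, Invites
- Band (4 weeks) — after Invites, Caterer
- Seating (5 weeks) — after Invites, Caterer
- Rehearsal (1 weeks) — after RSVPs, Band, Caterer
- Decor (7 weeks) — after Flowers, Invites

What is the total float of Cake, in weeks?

The longest chain is Invites→Flowers→Decor = 5+11+7 = 23; overall finish 23 weeks.
Cake finishes as early as 22 and must finish by 23.
Float = 23 − 22 = 1.

1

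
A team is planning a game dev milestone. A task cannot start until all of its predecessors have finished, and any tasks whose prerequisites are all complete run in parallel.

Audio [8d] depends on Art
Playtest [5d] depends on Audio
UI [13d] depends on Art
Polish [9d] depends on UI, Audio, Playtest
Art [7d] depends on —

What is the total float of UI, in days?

0

Art→Audio→Playtest→Polish = 7+8+5+9 = 29 sets the makespan at 29 days.
Longest path through UI: 29 days (earliest finish 20, latest finish 20).
Float = 29 − 29 = 0.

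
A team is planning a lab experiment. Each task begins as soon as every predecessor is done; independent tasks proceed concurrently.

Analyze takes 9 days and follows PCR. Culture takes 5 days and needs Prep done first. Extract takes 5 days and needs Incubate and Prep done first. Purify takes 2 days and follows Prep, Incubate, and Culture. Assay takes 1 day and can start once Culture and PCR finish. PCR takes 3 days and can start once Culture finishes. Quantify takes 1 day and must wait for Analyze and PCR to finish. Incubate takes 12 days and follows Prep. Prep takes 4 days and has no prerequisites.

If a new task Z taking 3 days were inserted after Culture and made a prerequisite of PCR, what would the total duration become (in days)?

25

Originally the lab experiment takes 22 days.
With Z inserted, PCR now waits for max(Culture, Z).
New critical path: Prep→Culture→Z→PCR→Analyze→Quantify = 4+5+3+3+9+1 = 25 ⇒ 25 days.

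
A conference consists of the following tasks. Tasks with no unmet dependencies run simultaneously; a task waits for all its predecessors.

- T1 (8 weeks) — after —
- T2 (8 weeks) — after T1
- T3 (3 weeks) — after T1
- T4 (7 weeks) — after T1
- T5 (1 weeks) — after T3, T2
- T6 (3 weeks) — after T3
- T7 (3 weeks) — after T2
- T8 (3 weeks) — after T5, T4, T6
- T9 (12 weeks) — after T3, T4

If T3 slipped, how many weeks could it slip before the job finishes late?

Critical path: T1→T4→T9 = 8+7+12 = 27, so the finish is 27 weeks.
Longest path through T3: 23 weeks (earliest finish 11, latest finish 15).
Float = 27 − 23 = 4.

4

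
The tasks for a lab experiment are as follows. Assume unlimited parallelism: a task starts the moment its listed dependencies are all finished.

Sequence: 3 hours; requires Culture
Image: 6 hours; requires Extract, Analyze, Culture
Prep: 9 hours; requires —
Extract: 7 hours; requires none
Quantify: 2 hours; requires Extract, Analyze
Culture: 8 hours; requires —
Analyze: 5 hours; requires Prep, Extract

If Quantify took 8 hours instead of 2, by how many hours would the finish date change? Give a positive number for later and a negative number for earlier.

The binding path is Prep→Analyze→Image = 9+5+6 = 20; finish at 20 hours.
Quantify has 4 hours of float (longest path through it is 16).
The binding chain switches to Prep→Analyze→Quantify = 9+5+8 = 22; finish 22 hours.
Change in finish: 22 − 20 = +2 hours.

2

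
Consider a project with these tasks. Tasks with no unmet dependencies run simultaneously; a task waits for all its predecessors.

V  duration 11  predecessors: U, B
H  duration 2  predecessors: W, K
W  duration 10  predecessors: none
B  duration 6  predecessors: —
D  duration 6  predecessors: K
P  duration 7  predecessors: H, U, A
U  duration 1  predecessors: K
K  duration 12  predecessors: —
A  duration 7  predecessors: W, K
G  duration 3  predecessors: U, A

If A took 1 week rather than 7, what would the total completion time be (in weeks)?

As given, the longest chain is K→A→P = 12+7+7 = 26, so the finish is 26 weeks.
A lies on that path, so at 1 week the path becomes 20 weeks.
New critical path: K→U→V = 12+1+11 = 24 ⇒ 24 weeks.

24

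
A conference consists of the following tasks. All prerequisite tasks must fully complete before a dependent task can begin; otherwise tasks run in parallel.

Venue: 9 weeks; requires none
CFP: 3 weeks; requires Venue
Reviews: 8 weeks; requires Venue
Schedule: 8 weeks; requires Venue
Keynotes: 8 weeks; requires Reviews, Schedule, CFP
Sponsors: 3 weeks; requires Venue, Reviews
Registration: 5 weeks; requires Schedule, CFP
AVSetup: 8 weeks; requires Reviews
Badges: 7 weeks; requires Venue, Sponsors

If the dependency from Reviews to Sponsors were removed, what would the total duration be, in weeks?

With the dependency in place, Venue→Reviews→Sponsors→Badges = 9+8+3+7 = 27 sets the finish at 27 weeks.
Without Reviews→Sponsors, Sponsors's earliest start moves from 17 to 9.
New critical path: Venue→Reviews→Keynotes = 9+8+8 = 25 ⇒ 25 weeks.

25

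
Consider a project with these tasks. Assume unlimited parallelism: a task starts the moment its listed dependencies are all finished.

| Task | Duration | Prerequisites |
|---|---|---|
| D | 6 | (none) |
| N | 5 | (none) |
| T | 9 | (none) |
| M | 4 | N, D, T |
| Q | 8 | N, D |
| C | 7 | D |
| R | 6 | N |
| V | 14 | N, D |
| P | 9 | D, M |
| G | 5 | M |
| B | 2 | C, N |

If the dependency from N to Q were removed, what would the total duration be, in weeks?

Before: longest chain T→M→P = 9+4+9 = 22, finish 22.
Dropping N→Q doesn't change Q's earliest start (6); another predecessor still binds.
The longest chain is now T→M→P = 9+4+9 = 22, so the project takes 22 weeks.

22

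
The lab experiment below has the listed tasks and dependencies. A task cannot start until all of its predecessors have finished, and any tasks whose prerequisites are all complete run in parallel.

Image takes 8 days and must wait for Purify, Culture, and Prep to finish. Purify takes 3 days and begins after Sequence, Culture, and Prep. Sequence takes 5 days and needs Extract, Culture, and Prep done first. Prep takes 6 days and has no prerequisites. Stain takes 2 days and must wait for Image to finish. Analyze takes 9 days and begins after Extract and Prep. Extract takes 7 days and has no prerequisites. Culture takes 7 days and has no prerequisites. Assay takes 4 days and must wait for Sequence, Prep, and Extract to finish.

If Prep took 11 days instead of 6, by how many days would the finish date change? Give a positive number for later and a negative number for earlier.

Baseline: Culture→Sequence→Purify→Image→Stain = 7+5+3+8+2 = 25 → 25 days.
The longest path through Prep is only 24 days, so Prep has float 1.
The binding chain switches to Prep→Sequence→Purify→Image→Stain = 11+5+3+8+2 = 29; finish 29 days.
Change in finish: 29 − 25 = +4 days.

4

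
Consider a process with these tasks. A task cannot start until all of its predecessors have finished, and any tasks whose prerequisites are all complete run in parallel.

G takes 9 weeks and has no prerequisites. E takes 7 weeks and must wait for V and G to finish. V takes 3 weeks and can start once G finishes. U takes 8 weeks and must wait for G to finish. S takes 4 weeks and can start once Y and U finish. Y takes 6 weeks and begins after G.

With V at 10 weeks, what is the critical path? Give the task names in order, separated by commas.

As given, the longest chain is G→U→S = 9+8+4 = 21, so the finish is 21 weeks.
V is off the critical path — its longest chain is 19 weeks, giving 2 of slack.
New critical path: G→V→E = 9+10+7 = 26 ⇒ 26 weeks.

G, V, E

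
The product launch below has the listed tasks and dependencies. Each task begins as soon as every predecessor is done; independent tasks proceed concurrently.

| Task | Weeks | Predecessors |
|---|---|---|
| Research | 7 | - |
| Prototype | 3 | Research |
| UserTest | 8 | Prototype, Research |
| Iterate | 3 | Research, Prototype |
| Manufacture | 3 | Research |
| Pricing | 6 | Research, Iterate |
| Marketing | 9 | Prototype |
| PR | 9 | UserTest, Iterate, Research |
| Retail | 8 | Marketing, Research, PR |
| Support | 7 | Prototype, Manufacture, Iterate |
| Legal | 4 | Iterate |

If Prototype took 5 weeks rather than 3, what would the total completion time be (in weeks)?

The binding path is Research→Prototype→UserTest→PR→Retail = 7+3+8+9+8 = 35; finish at 35 weeks.
Since Prototype is critical, the +2 change carries straight to that chain (now 37 weeks).
That remains the longest chain; total 37 weeks.

37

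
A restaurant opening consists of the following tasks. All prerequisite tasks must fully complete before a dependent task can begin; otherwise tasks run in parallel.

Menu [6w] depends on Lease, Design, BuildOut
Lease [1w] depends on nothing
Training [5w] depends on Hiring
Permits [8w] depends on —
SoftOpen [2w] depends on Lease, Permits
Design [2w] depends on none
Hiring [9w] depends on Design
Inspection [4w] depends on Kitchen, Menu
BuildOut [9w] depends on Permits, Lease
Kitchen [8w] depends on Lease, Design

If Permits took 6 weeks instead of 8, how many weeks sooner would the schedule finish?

Baseline: Permits→BuildOut→Menu→Inspection = 8+9+6+4 = 27 → 27 weeks.
Permits lies on that path, so at 6 weeks the path becomes 25 weeks.
No other chain overtakes it, so the finish is 25 weeks.
Change in finish: 25 − 27 = -2 weeks.

2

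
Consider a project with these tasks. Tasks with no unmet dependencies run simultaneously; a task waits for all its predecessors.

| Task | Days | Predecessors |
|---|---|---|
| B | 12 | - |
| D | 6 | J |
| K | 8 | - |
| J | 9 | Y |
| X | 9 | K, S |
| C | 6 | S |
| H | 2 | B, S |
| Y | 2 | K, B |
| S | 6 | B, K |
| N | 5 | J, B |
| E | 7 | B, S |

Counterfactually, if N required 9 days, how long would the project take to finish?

Critical path before the change: B→Y→J→D = 12+2+9+6 = 29 giving 29 days.
The longest path through N is only 28 days, so N has float 1.
New critical path: B→Y→J→N = 12+2+9+9 = 32 ⇒ 32 days.

32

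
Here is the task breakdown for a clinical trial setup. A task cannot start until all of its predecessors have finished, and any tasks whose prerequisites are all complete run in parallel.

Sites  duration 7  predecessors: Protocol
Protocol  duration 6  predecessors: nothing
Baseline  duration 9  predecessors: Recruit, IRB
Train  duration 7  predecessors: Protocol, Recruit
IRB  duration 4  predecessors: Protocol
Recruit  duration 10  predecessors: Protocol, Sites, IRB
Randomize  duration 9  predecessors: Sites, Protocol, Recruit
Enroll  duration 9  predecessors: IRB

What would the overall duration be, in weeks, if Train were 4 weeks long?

32

Critical path before the change: Protocol→Sites→Recruit→Randomize = 6+7+10+9 = 32 giving 32 weeks.
The longest path through Train is only 30 weeks, so Train has float 2.
No other chain overtakes it, so the finish is 32 weeks.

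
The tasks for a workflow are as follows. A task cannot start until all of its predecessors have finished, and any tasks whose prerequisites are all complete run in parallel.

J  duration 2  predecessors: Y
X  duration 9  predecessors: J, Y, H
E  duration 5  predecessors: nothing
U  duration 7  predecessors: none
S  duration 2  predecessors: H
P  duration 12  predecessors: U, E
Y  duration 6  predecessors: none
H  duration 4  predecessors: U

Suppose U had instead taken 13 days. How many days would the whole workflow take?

26

Actual critical path: U→H→X = 7+4+9 = 20 ⇒ 20 days.
U lies on that path, so at 13 days the path becomes 26 days.
No other chain overtakes it, so the finish is 26 days.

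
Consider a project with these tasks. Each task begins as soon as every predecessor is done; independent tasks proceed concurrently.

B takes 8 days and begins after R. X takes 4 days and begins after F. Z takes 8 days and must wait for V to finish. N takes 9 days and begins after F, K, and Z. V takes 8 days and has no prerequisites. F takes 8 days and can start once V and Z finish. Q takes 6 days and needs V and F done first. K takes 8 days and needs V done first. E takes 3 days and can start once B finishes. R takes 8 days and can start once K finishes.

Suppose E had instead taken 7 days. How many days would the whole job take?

39

As given, the longest chain is V→K→R→B→E = 8+8+8+8+3 = 35, so the finish is 35 days.
E lies on that path, so at 7 days the path becomes 39 days.
No other chain overtakes it, so the finish is 39 days.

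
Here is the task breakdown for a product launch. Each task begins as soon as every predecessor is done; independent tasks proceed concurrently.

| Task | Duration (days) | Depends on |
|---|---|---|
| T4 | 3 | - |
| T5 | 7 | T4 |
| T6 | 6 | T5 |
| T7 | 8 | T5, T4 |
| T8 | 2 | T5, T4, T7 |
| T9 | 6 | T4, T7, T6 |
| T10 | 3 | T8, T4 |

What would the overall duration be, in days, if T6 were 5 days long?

24

The binding path is T4→T5→T7→T9 = 3+7+8+6 = 24; finish at 24 days.
T6 is off the critical path — its longest chain is 22 days, giving 2 of slack.
That remains the longest chain; total 24 days.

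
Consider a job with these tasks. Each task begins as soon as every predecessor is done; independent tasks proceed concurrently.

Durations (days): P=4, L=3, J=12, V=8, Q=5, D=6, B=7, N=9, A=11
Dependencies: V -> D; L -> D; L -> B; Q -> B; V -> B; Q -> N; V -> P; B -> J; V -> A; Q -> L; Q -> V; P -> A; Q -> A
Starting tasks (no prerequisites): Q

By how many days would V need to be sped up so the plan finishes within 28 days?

4

Current finish: 32 days; target: 28.
V is on every critical path, so each day cut from V cuts the finish by one (this holds down to a finish of 27).
Need 32 − 28 = 4 days off V → V becomes 4 days, finish becomes 28.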